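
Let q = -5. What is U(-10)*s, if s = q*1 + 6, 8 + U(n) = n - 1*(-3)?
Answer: -15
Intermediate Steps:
U(n) = -5 + n (U(n) = -8 + (n - 1*(-3)) = -8 + (n + 3) = -8 + (3 + n) = -5 + n)
s = 1 (s = -5*1 + 6 = -5 + 6 = 1)
U(-10)*s = (-5 - 10)*1 = -15*1 = -15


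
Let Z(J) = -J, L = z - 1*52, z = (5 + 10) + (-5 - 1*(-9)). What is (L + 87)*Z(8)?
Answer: -432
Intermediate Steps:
z = 19 (z = 15 + (-5 + 9) = 15 + 4 = 19)
L = -33 (L = 19 - 1*52 = 19 - 52 = -33)
(L + 87)*Z(8) = (-33 + 87)*(-1*8) = 54*(-8) = -432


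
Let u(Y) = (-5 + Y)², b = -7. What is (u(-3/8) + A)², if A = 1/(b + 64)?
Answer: 11121178849/13307904 ≈ 835.68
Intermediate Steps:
A = 1/57 (A = 1/(-7 + 64) = 1/57 ≈ 0.017544)
(u(-3/8) + A)² = ((-5 - 3/8)² + 1/57)² = ((-43/8)² + 1/57)² = (1849/64 + 1/57)² = (105457/3648)² = 11121178849/13307904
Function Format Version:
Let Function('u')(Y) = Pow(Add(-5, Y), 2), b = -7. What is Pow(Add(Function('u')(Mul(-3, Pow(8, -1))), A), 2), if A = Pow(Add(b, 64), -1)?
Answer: Rational(11121178849, 13307904) ≈ 835.68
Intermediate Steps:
A = Rational(1, 57) (A = Pow(Add(-7, 64), -1) = Pow(57, -1) = Rational(1, 57) ≈ 0.017544)
Pow(Add(Function('u')(Mul(-3, Pow(8, -1))), A), 2) = Pow(Add(Pow(Add(-5, Mul(-3, Pow(8, -1))), 2), Rational(1, 57)), 2) = Pow(Add(Pow(Add(-5, Mul(-3, Rational(1, 8))), 2), Rational(1, 57)), 2) = Pow(Add(Pow(Add(-5, Rational(-3, 8)), 2), Rational(1, 57)), 2) = Pow(Add(Pow(Rational(-43, 8), 2), Rational(1, 57)), 2) = Pow(Add(Rational(1849, 64), Rational(1, 57)), 2) = Pow(Rational(105457, 3648), 2) = Rational(11121178849, 13307904)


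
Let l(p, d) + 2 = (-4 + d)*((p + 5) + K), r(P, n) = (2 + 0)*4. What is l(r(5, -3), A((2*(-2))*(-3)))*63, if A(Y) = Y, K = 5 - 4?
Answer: 6930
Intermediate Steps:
r(P, n) = 8 (r(P, n) = 2*4 = 8)
K = 1
l(p, d) = -2 + (-4 + d)*(6 + p) (l(p, d) = -2 + (-4 + d)*((p + 5) + 1) = -2 + (-4 + d)*((5 + p) + 1) = -2 + (-4 + d)*(6 + p))
l(r(5, -3), A((2*(-2))*(-3)))*63 = (-26 - 4*8 + 6*((2*(-2))*(-3)) + ((2*(-2))*(-3))*8)*63 = (-26 - 32 + 6*(-4*(-3)) - 4*(-3)*8)*63 = (-26 - 32 + 6*12 + 12*8)*63 = (-26 - 32 + 72 + 96)*63 = 110*63 = 6930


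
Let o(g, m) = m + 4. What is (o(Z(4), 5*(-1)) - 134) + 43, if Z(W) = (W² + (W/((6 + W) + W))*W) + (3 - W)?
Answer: -92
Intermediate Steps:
Z(W) = 3 + W² - W + W²/(6 + 2*W) (Z(W) = (W² + (W/(6 + 2*W))*W) + (3 - W) = (W² + W²/(6 + 2*W)) + (3 - W) = 3 + W² - W + W²/(6 + 2*W))
o(g, m) = 4 + m
(o(Z(4), 5*(-1)) - 134) + 43 = ((4 + 5*(-1)) - 134) + 43 = ((4 - 5) - 134) + 43 = (-1 - 134) + 43 = -135 + 43 = -92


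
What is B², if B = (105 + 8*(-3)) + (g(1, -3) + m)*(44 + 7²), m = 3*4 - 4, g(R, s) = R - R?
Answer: 680625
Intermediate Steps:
g(R, s) = 0
m = 8 (m = 12 - 4 = 8)
B = 825 (B = (105 + 8*(-3)) + (0 + 8)*(44 + 7²) = (105 - 24) + 8*(44 + 49) = 81 + 8*93 = 81 + 744 = 825)
B² = 825² = 680625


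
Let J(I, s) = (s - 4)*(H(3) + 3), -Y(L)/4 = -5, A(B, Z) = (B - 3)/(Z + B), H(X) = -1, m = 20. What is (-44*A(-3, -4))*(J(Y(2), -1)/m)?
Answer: 132/7 ≈ 18.857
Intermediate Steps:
A(B, Z) = (-3 + B)/(B + Z)
Y(L) = 20 (Y(L) = -4*(-5) = 20)
J(I, s) = -8 + 2*s (J(I, s) = (s - 4)*(-1 + 3) = (-4 + s)*2 = -8 + 2*s)
(-44*A(-3, -4))*(J(Y(2), -1)/m) = (-44*(-3 - 3)/(-3 - 4))*((-8 + 2*(-1))/20) = (-44*(-6)/(-7))*((-8 - 2)*(1/20)) = (-(-44)*(-6)/7)*(-10*1/20) = -44*6/7*(-½) = -264/7*(-½) = 132/7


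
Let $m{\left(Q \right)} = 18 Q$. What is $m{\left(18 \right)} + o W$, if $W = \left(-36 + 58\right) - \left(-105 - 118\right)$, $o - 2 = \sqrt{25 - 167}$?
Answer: $814 + 245 i \sqrt{142} \approx 814.0 + 2919.5 i$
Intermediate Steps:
$o = 2 + i \sqrt{142}$ ($o = 2 + \sqrt{25 - 167} = 2 + \sqrt{-142} = 2 + i \sqrt{142} \approx 2.0 + 11.916 i$)
$W = 245$ ($W = 22 - -223 = 22 + 223 = 245$)
$m{\left(18 \right)} + o W = 18 \cdot 18 + \left(2 + i \sqrt{142}\right) 245 = 324 + \left(490 + 245 i \sqrt{142}\right) = 814 + 245 i \sqrt{142}$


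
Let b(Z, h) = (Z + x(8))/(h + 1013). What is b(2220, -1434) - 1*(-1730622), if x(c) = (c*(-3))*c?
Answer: 728589834/421 ≈ 1.7306e+6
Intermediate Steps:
x(c) = -3*c² (x(c) = (-3*c)*c = -3*c²)
b(Z, h) = (-192 + Z)/(1013 + h) (b(Z, h) = (Z - 3*8²)/(h + 1013) = (Z - 3*64)/(1013 + h) = (Z - 192)/(1013 + h) = (-192 + Z)/(1013 + h))
b(2220, -1434) - 1*(-1730622) = (-192 + 2220)/(1013 - 1434) - 1*(-1730622) = 2028/(-421) + 1730622 = -1/421*2028 + 1730622 = -2028/421 + 1730622 = 728589834/421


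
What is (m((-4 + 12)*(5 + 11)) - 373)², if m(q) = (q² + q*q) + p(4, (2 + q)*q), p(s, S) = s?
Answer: 1049695201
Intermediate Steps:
m(q) = 4 + 2*q² (m(q) = (q² + q*q) + 4 = (q² + q²) + 4 = 2*q² + 4 = 4 + 2*q²)
(m((-4 + 12)*(5 + 11)) - 373)² = ((4 + 2*((-4 + 12)*(5 + 11))²) - 373)² = ((4 + 2*(8*16)²) - 373)² = ((4 + 2*128²) - 373)² = ((4 + 2*16384) - 373)² = ((4 + 32768) - 373)² = (32772 - 373)² = 32399² = 1049695201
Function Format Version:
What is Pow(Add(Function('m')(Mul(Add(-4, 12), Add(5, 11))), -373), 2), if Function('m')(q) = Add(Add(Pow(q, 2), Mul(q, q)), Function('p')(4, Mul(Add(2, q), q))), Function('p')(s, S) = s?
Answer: 1049695201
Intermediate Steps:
Function('m')(q) = Add(4, Mul(2, Pow(q, 2))) (Function('m')(q) = Add(Add(Pow(q, 2), Mul(q, q)), 4) = Add(Add(Pow(q, 2), Pow(q, 2)), 4) = Add(Mul(2, Pow(q, 2)), 4) = Add(4, Mul(2, Pow(q, 2))))
Pow(Add(Function('m')(Mul(Add(-4, 12), Add(5, 11))), -373), 2) = Pow(Add(Add(4, Mul(2, Pow(Mul(Add(-4, 12), Add(5, 11)), 2))), -373), 2) = Pow(Add(Add(4, Mul(2, Pow(Mul(8, 16), 2))), -373), 2) = Pow(Add(Add(4, Mul(2, Pow(128, 2))), -373), 2) = Pow(Add(Add(4, Mul(2, 16384)), -373), 2) = Pow(Add(Add(4, 32768), -373), 2) = Pow(Add(32772, -373), 2) = Pow(32399, 2) = 1049695201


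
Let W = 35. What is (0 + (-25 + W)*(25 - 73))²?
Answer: 230400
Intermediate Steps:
(0 + (-25 + W)*(25 - 73))² = (0 + (-25 + 35)*(25 - 73))² = (0 + 10*(-48))² = (0 - 480)² = (-480)² = 230400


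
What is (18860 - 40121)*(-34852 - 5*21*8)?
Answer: 758847612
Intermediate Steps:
(18860 - 40121)*(-34852 - 5*21*8) = -21261*(-34852 - 105*8) = -21261*(-34852 - 840) = -21261*(-35692) = 758847612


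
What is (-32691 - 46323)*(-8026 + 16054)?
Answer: -634324392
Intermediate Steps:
(-32691 - 46323)*(-8026 + 16054) = -79014*8028 = -634324392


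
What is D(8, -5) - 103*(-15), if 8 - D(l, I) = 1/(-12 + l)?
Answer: 6213/4 ≈ 1553.3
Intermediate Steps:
D(l, I) = 8 - 1/(-12 + l)
D(8, -5) - 103*(-15) = (-97 + 8*8)/(-12 + 8) - 103*(-15) = (-97 + 64)/(-4) + 1545 = -¼*(-33) + 1545 = 33/4 + 1545 = 6213/4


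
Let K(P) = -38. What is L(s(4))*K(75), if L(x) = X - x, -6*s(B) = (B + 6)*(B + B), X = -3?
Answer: -1178/3 ≈ -392.67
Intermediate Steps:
s(B) = -B*(6 + B)/3 (s(B) = -(B + 6)*(B + B)/6 = -(6 + B)*2*B/6 = -B*(6 + B)/3)
L(x) = -3 - x
L(s(4))*K(75) = (-3 - (-1)*4*(6 + 4)/3)*(-38) = (-3 - (-1)*4*10/3)*(-38) = (-3 - 1*(-40/3))*(-38) = (-3 + 40/3)*(-38) = (31/3)*(-38) = -1178/3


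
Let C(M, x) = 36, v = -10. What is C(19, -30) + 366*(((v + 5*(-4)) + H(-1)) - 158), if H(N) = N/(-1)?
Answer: -68406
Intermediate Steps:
H(N) = -N (H(N) = N*(-1) = -N)
C(19, -30) + 366*(((v + 5*(-4)) + H(-1)) - 158) = 36 + 366*(((-10 + 5*(-4)) - 1*(-1)) - 158) = 36 + 366*(((-10 - 20) + 1) - 158) = 36 + 366*((-30 + 1) - 158) = 36 + 366*(-29 - 158) = 36 + 366*(-187) = 36 - 68442 = -68406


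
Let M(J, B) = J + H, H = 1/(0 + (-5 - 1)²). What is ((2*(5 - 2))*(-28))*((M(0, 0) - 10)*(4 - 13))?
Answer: -15078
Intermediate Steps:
H = 1/36 (H = 1/(0 + (-6)²) = 1/(0 + 36) = 1/36 ≈ 0.027778)
M(J, B) = 1/36 + J (M(J, B) = J + 1/36 = 1/36 + J)
((2*(5 - 2))*(-28))*((M(0, 0) - 10)*(4 - 13)) = ((2*(5 - 2))*(-28))*(((1/36 + 0) - 10)*(4 - 13)) = ((2*3)*(-28))*((1/36 - 10)*(-9)) = (6*(-28))*(-359/36*(-9)) = -168*359/4 = -15078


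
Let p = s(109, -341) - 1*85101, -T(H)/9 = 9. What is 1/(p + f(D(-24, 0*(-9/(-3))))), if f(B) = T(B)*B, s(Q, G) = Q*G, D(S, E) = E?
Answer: -1/122270 ≈ -8.1786e-6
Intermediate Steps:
T(H) = -81 (T(H) = -9*9 = -81)
s(Q, G) = G*Q
f(B) = -81*B
p = -122270 (p = -341*109 - 1*85101 = -37169 - 85101 = -122270)
1/(p + f(D(-24, 0*(-9/(-3))))) = 1/(-122270 - 0*(-9/(-3))) = 1/(-122270 - 0*(-9*(-⅓))) = 1/(-122270 - 0*3) = 1/(-122270 - 81*0) = 1/(-122270 + 0) = 1/(-122270) = -1/122270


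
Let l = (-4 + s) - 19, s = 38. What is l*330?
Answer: 4950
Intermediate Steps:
l = 15 (l = (-4 + 38) - 19 = 34 - 19 = 15)
l*330 = 15*330 = 4950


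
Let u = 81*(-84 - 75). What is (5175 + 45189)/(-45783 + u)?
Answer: -2798/3259 ≈ -0.85855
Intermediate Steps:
u = -12879 (u = 81*(-159) = -12879)
(5175 + 45189)/(-45783 + u) = (5175 + 45189)/(-45783 - 12879) = 50364/(-58662) = 50364*(-1/58662) = -2798/3259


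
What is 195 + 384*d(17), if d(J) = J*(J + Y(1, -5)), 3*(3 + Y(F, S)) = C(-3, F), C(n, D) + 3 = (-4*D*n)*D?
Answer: 111171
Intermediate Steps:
C(n, D) = -3 - 4*n*D² (C(n, D) = -3 + (-4*D*n)*D = -3 - 4*n*D²)
Y(F, S) = -4 + 4*F² (Y(F, S) = -3 + (-3 - 4*(-3)*F²)/3 = -3 + (-3 + 12*F²)/3 = -3 + (-1 + 4*F²) = -4 + 4*F²)
d(J) = J² (d(J) = J*(J + (-4 + 4*1²)) = J*(J + (-4 + 4*1)) = J*(J + (-4 + 4)) = J*(J + 0) = J*J = J²)
195 + 384*d(17) = 195 + 384*17² = 195 + 384*289 = 195 + 110976 = 111171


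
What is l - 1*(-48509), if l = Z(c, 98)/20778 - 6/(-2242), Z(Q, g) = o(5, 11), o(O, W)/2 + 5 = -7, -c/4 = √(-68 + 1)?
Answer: 188313059612/3882023 ≈ 48509.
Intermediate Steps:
c = -4*I*√67 (c = -4*√(-68 + 1) = -4*I*√67 ≈ -32.741*I)
o(O, W) = -24 (o(O, W) = -10 + 2*(-7) = -10 - 14 = -24)
Z(Q, g) = -24
l = 5905/3882023 (l = -24/20778 - 6/(-2242) = -24*1/20778 - 6*(-1/2242) = -4/3463 + 3/1121 = 5905/3882023 ≈ 0.0015211)
l - 1*(-48509) = 5905/3882023 - 1*(-48509) = 5905/3882023 + 48509 = 188313059612/3882023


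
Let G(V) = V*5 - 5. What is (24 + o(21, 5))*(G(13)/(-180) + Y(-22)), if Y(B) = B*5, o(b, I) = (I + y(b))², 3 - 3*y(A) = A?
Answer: -8275/3 ≈ -2758.3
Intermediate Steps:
y(A) = 1 - A/3
G(V) = -5 + 5*V (G(V) = 5*V - 5 = -5 + 5*V)
o(b, I) = (1 + I - b/3)² (o(b, I) = (I + (1 - b/3))² = (1 + I - b/3)²)
Y(B) = 5*B
(24 + o(21, 5))*(G(13)/(-180) + Y(-22)) = (24 + (3 - 1*21 + 3*5)²/9)*((-5 + 5*13)/(-180) + 5*(-22)) = (24 + (3 - 21 + 15)²/9)*((-5 + 65)*(-1/180) - 110) = (24 + (⅑)*(-3)²)*(60*(-1/180) - 110) = (24 + (⅑)*9)*(-⅓ - 110) = (24 + 1)*(-331/3) = 25*(-331/3) = -8275/3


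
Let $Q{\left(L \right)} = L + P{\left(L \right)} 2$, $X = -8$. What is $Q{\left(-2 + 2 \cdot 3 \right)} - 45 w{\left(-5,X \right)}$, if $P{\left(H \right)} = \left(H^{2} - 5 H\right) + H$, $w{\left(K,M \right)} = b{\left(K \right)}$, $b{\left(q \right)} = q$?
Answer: $229$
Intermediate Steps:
$w{\left(K,M \right)} = K$
$P{\left(H \right)} = H^{2} - 4 H$
$Q{\left(L \right)} = L + 2 L \left(-4 + L\right)$ ($Q{\left(L \right)} = L + L \left(-4 + L\right) 2 = L + 2 L \left(-4 + L\right)$)
$Q{\left(-2 + 2 \cdot 3 \right)} - 45 w{\left(-5,X \right)} = \left(-2 + 2 \cdot 3\right) \left(-7 + 2 \left(-2 + 2 \cdot 3\right)\right) - -225 = \left(-2 + 6\right) \left(-7 + 2 \left(-2 + 6\right)\right) + 225 = 4 \left(-7 + 2 \cdot 4\right) + 225 = 4 \left(-7 + 8\right) + 225 = 4 \cdot 1 + 225 = 4 + 225 = 229$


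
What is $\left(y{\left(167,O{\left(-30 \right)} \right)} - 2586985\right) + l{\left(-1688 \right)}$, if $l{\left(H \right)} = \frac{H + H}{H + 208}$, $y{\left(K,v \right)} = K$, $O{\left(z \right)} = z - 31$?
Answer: $- \frac{478560908}{185} \approx -2.5868 \cdot 10^{6}$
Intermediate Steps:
$O{\left(z \right)} = -31 + z$
$l{\left(H \right)} = \frac{2 H}{208 + H}$
$\left(y{\left(167,O{\left(-30 \right)} \right)} - 2586985\right) + l{\left(-1688 \right)} = \left(167 - 2586985\right) + 2 \left(-1688\right) \frac{1}{208 - 1688} = -2586818 + 2 \left(-1688\right) \frac{1}{-1480} = -2586818 + 2 \left(-1688\right) \left(- \frac{1}{1480}\right) = -2586818 + \frac{422}{185} = - \frac{478560908}{185}$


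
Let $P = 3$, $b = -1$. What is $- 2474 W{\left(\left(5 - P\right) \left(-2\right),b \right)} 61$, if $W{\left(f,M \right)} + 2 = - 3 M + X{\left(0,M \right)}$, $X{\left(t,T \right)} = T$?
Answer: $0$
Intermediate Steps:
$W{\left(f,M \right)} = -2 - 2 M$ ($W{\left(f,M \right)} = -2 + \left(- 3 M + M\right) = -2 - 2 M$)
$- 2474 W{\left(\left(5 - P\right) \left(-2\right),b \right)} 61 = - 2474 \left(-2 - -2\right) 61 = - 2474 \left(-2 + 2\right) 61 = - 2474 \cdot 0 \cdot 61 = \left(-2474\right) 0 = 0$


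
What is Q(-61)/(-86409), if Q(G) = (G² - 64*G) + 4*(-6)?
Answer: -7601/86409 ≈ -0.087965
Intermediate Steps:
Q(G) = -24 + G² - 64*G (Q(G) = (G² - 64*G) - 24 = -24 + G² - 64*G)
Q(-61)/(-86409) = (-24 + (-61)² - 64*(-61))/(-86409) = (-24 + 3721 + 3904)*(-1/86409) = 7601*(-1/86409) = -7601/86409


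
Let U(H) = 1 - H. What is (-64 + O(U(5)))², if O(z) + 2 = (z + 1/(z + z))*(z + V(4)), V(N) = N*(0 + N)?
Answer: 53361/4 ≈ 13340.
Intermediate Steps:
V(N) = N² (V(N) = N*N = N²)
O(z) = -2 + (16 + z)*(z + 1/(2*z)) (O(z) = -2 + (z + 1/(z + z))*(z + 4²) = -2 + (z + 1/(2*z))*(z + 16) = -2 + (z + 1/(2*z))*(16 + z) = -2 + (16 + z)*(z + 1/(2*z)))
(-64 + O(U(5)))² = (-64 + (-3/2 + (1 - 1*5)² + 8/(1 - 1*5) + 16*(1 - 1*5)))² = (-64 + (-3/2 + (1 - 5)² + 8/(1 - 5) + 16*(1 - 5)))² = (-64 + (-3/2 + (-4)² + 8/(-4) + 16*(-4)))² = (-64 + (-3/2 + 16 + 8*(-¼) - 64))² = (-64 + (-3/2 + 16 - 2 - 64))² = (-64 - 103/2)² = (-231/2)² = 53361/4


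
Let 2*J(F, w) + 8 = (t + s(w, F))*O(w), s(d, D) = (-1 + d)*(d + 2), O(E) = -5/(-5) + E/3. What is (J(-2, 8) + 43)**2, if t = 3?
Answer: 1075369/36 ≈ 29871.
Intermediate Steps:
O(E) = 1 + E/3 (O(E) = -5*(-1/5) + E*(1/3) = 1 + E/3)
s(d, D) = (-1 + d)*(2 + d)
J(F, w) = -4 + (1 + w/3)*(1 + w + w**2)/2 (J(F, w) = -4 + ((3 + (-2 + w + w**2))*(1 + w/3))/2 = -4 + ((1 + w + w**2)*(1 + w/3))/2 = -4 + ((1 + w/3)*(1 + w + w**2))/2 = -4 + (1 + w/3)*(1 + w + w**2)/2)
(J(-2, 8) + 43)**2 = ((-7/2 + (1/6)*8**3 + (2/3)*8 + (2/3)*8**2) + 43)**2 = ((-7/2 + (1/6)*512 + 16/3 + (2/3)*64) + 43)**2 = ((-7/2 + 256/3 + 16/3 + 128/3) + 43)**2 = (779/6 + 43)**2 = (1037/6)**2 = 1075369/36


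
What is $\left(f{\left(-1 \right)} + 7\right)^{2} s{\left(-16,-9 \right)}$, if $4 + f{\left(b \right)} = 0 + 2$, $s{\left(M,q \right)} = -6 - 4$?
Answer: $-250$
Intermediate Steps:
$s{\left(M,q \right)} = -10$
$f{\left(b \right)} = -2$ ($f{\left(b \right)} = -4 + \left(0 + 2\right) = -4 + 2 = -2$)
$\left(f{\left(-1 \right)} + 7\right)^{2} s{\left(-16,-9 \right)} = \left(-2 + 7\right)^{2} \left(-10\right) = 5^{2} \left(-10\right) = 25 \left(-10\right) = -250$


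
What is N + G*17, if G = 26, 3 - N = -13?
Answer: 458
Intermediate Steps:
N = 16 (N = 3 - 1*(-13) = 3 + 13 = 16)
N + G*17 = 16 + 26*17 = 16 + 442 = 458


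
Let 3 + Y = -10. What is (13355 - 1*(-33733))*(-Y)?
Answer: 612144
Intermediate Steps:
Y = -13 (Y = -3 - 10 = -13)
(13355 - 1*(-33733))*(-Y) = (13355 - 1*(-33733))*(-1*(-13)) = (13355 + 33733)*13 = 47088*13 = 612144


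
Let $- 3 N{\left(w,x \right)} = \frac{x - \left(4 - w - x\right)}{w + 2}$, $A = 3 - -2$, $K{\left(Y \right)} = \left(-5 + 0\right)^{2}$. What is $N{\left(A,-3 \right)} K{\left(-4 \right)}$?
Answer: $\frac{125}{21} \approx 5.9524$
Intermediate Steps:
$K{\left(Y \right)} = 25$ ($K{\left(Y \right)} = \left(-5\right)^{2} = 25$)
$A = 5$ ($A = 3 + 2 = 5$)
$N{\left(w,x \right)} = - \frac{-4 + w + 2 x}{3 \left(2 + w\right)}$ ($N{\left(w,x \right)} = - \frac{\left(x - \left(4 - w - x\right)\right) \frac{1}{w + 2}}{3} = - \frac{\left(x + \left(-4 + w + x\right)\right) \frac{1}{2 + w}}{3} = - \frac{\left(-4 + w + 2 x\right) \frac{1}{2 + w}}{3} = - \frac{\frac{1}{2 + w} \left(-4 + w + 2 x\right)}{3} = - \frac{-4 + w + 2 x}{3 \left(2 + w\right)}$)
$N{\left(A,-3 \right)} K{\left(-4 \right)} = \frac{4 - 5 - -6}{3 \left(2 + 5\right)} 25 = \frac{4 - 5 + 6}{3 \cdot 7} \cdot 25 = \frac{1}{3} \cdot \frac{1}{7} \cdot 5 \cdot 25 = \frac{5}{21} \cdot 25 = \frac{125}{21}$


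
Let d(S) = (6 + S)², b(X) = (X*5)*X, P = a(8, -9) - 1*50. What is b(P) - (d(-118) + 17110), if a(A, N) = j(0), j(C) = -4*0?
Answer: -17154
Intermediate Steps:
j(C) = 0
a(A, N) = 0
P = -50 (P = 0 - 1*50 = 0 - 50 = -50)
b(X) = 5*X² (b(X) = (5*X)*X = 5*X²)
b(P) - (d(-118) + 17110) = 5*(-50)² - ((6 - 118)² + 17110) = 5*2500 - ((-112)² + 17110) = 12500 - (12544 + 17110) = 12500 - 1*29654 = 12500 - 29654 = -17154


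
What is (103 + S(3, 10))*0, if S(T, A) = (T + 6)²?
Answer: 0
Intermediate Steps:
S(T, A) = (6 + T)²
(103 + S(3, 10))*0 = (103 + (6 + 3)²)*0 = (103 + 9²)*0 = (103 + 81)*0 = 184*0 = 0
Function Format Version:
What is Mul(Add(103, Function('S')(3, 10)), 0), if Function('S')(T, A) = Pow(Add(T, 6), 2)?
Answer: 0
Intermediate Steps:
Function('S')(T, A) = Pow(Add(6, T), 2)
Mul(Add(103, Function('S')(3, 10)), 0) = Mul(Add(103, Pow(Add(6, 3), 2)), 0) = Mul(Add(103, Pow(9, 2)), 0) = Mul(Add(103, 81), 0) = Mul(184, 0) = 0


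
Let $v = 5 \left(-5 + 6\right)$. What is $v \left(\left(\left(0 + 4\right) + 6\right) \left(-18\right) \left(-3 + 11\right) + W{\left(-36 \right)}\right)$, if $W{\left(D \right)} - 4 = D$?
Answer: $-7360$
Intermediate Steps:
$W{\left(D \right)} = 4 + D$
$v = 5$ ($v = 5 \cdot 1 = 5$)
$v \left(\left(\left(0 + 4\right) + 6\right) \left(-18\right) \left(-3 + 11\right) + W{\left(-36 \right)}\right) = 5 \left(\left(\left(0 + 4\right) + 6\right) \left(-18\right) \left(-3 + 11\right) + \left(4 - 36\right)\right) = 5 \left(\left(4 + 6\right) \left(-18\right) 8 - 32\right) = 5 \left(10 \left(-18\right) 8 - 32\right) = 5 \left(\left(-180\right) 8 - 32\right) = 5 \left(-1440 - 32\right) = 5 \left(-1472\right) = -7360$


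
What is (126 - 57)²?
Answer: 4761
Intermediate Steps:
(126 - 57)² = 69² = 4761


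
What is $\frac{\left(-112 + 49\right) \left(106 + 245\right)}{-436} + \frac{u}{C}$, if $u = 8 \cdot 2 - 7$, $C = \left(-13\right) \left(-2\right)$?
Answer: $\frac{289431}{5668} \approx 51.064$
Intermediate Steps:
$C = 26$
$u = 9$ ($u = 16 - 7 = 9$)
$\frac{\left(-112 + 49\right) \left(106 + 245\right)}{-436} + \frac{u}{C} = \frac{\left(-112 + 49\right) \left(106 + 245\right)}{-436} + \frac{9}{26} = \left(-63\right) 351 \left(- \frac{1}{436}\right) + 9 \cdot \frac{1}{26} = \left(-22113\right) \left(- \frac{1}{436}\right) + \frac{9}{26} = \frac{22113}{436} + \frac{9}{26} = \frac{289431}{5668}$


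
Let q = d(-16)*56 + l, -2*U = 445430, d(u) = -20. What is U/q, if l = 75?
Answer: 44543/209 ≈ 213.12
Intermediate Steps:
U = -222715 (U = -1/2*445430 = -222715)
q = -1045 (q = -20*56 + 75 = -1120 + 75 = -1045)
U/q = -222715/(-1045) = -222715*(-1/1045) = 44543/209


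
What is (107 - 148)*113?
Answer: -4633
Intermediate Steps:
(107 - 148)*113 = -41*113 = -4633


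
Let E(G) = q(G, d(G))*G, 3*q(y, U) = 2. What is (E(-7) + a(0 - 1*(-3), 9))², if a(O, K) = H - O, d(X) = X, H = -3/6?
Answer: 2401/36 ≈ 66.694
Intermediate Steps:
H = -½ (H = -3*⅙ = -½ ≈ -0.50000)
q(y, U) = ⅔ (q(y, U) = (⅓)*2 = ⅔)
E(G) = 2*G/3
a(O, K) = -½ - O
(E(-7) + a(0 - 1*(-3), 9))² = ((⅔)*(-7) + (-½ - (0 - 1*(-3))))² = (-14/3 + (-½ - (0 + 3)))² = (-14/3 + (-½ - 1*3))² = (-14/3 + (-½ - 3))² = (-14/3 - 7/2)² = (-49/6)² = 2401/36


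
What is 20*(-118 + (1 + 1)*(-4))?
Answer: -2520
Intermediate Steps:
20*(-118 + (1 + 1)*(-4)) = 20*(-118 + 2*(-4)) = 20*(-118 - 8) = 20*(-126) = -2520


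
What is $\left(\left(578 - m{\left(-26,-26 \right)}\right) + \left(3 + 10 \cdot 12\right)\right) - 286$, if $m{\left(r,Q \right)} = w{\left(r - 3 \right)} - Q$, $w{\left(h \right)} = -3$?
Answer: $392$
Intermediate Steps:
$m{\left(r,Q \right)} = -3 - Q$
$\left(\left(578 - m{\left(-26,-26 \right)}\right) + \left(3 + 10 \cdot 12\right)\right) - 286 = \left(\left(578 - \left(-3 - -26\right)\right) + \left(3 + 10 \cdot 12\right)\right) - 286 = \left(\left(578 - \left(-3 + 26\right)\right) + \left(3 + 120\right)\right) - 286 = \left(\left(578 - 23\right) + 123\right) - 286 = \left(555 + 123\right) - 286 = 678 - 286 = 392$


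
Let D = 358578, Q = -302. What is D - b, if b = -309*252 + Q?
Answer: 436748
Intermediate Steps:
b = -78170 (b = -309*252 - 302 = -77868 - 302 = -78170)
D - b = 358578 - 1*(-78170) = 358578 + 78170 = 436748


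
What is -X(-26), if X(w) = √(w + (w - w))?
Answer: -I*√26 ≈ -5.099*I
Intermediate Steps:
X(w) = √w (X(w) = √(w + 0) = √w)
-X(-26) = -√(-26) = -I*√26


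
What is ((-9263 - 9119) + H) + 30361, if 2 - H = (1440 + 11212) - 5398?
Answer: 4727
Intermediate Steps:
H = -7252 (H = 2 - ((1440 + 11212) - 5398) = 2 - (12652 - 5398) = 2 - 1*7254 = 2 - 7254 = -7252)
((-9263 - 9119) + H) + 30361 = ((-9263 - 9119) - 7252) + 30361 = (-18382 - 7252) + 30361 = -25634 + 30361 = 4727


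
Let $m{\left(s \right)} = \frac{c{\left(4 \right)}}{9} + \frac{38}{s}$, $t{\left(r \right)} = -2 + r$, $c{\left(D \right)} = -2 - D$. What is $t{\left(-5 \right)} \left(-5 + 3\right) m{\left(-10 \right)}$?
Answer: $- \frac{938}{15} \approx -62.533$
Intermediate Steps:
$m{\left(s \right)} = - \frac{2}{3} + \frac{38}{s}$ ($m{\left(s \right)} = \frac{-2 - 4}{9} + \frac{38}{s} = \left(-2 - 4\right) \frac{1}{9} + \frac{38}{s} = \left(-6\right) \frac{1}{9} + \frac{38}{s} = - \frac{2}{3} + \frac{38}{s}$)
$t{\left(-5 \right)} \left(-5 + 3\right) m{\left(-10 \right)} = \left(-2 - 5\right) \left(-5 + 3\right) \left(- \frac{2}{3} + \frac{38}{-10}\right) = \left(-7\right) \left(-2\right) \left(- \frac{2}{3} + 38 \left(- \frac{1}{10}\right)\right) = 14 \left(- \frac{2}{3} - \frac{19}{5}\right) = 14 \left(- \frac{67}{15}\right) = - \frac{938}{15}$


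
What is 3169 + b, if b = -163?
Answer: 3006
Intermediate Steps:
3169 + b = 3169 - 163 = 3006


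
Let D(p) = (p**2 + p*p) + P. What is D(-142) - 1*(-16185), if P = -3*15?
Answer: 56468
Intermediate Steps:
P = -45
D(p) = -45 + 2*p**2 (D(p) = (p**2 + p*p) - 45 = (p**2 + p**2) - 45 = 2*p**2 - 45 = -45 + 2*p**2)
D(-142) - 1*(-16185) = (-45 + 2*(-142)**2) - 1*(-16185) = (-45 + 2*20164) + 16185 = (-45 + 40328) + 16185 = 40283 + 16185 = 56468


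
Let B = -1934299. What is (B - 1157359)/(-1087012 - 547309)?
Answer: 3091658/1634321 ≈ 1.8917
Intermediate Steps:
(B - 1157359)/(-1087012 - 547309) = (-1934299 - 1157359)/(-1087012 - 547309) = -3091658/(-1634321) = -3091658*(-1/1634321) = 3091658/1634321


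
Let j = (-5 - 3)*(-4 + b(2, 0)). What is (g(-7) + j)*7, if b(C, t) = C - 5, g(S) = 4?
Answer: 420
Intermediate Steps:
b(C, t) = -5 + C
j = 56 (j = (-5 - 3)*(-4 + (-5 + 2)) = -8*(-4 - 3) = -8*(-7) = 56)
(g(-7) + j)*7 = (4 + 56)*7 = 60*7 = 420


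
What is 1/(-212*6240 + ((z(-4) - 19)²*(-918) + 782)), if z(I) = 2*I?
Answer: -1/1991320 ≈ -5.0218e-7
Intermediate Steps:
1/(-212*6240 + ((z(-4) - 19)²*(-918) + 782)) = 1/(-212*6240 + ((2*(-4) - 19)²*(-918) + 782)) = 1/(-1322880 + ((-8 - 19)²*(-918) + 782)) = 1/(-1322880 + ((-27)²*(-918) + 782)) = 1/(-1322880 + (729*(-918) + 782)) = 1/(-1322880 + (-669222 + 782)) = 1/(-1322880 - 668440) = 1/(-1991320) = -1/1991320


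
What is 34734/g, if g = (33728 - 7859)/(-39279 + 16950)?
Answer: -258525162/8623 ≈ -29981.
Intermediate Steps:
g = -8623/7443 (g = 25869/(-22329) = 25869*(-1/22329) = -8623/7443 ≈ -1.1585)
34734/g = 34734/(-8623/7443) = 34734*(-7443/8623) = -258525162/8623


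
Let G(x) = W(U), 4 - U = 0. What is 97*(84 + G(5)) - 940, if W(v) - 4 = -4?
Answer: 7208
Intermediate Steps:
U = 4 (U = 4 - 1*0 = 4 + 0 = 4)
W(v) = 0 (W(v) = 4 - 4 = 0)
G(x) = 0
97*(84 + G(5)) - 940 = 97*(84 + 0) - 940 = 97*84 - 940 = 8148 - 940 = 7208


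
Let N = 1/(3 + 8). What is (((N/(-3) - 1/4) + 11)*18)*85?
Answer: 360825/22 ≈ 16401.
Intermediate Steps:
N = 1/11 ≈ 0.090909
(((N/(-3) - 1/4) + 11)*18)*85 = ((((1/11)/(-3) - 1/4) + 11)*18)*85 = ((((1/11)*(-1/3) - 1*1/4) + 11)*18)*85 = (((-1/33 - 1/4) + 11)*18)*85 = ((-37/132 + 11)*18)*85 = ((1415/132)*18)*85 = (4245/22)*85 = 360825/22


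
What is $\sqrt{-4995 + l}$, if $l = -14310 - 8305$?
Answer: $i \sqrt{27610} \approx 166.16 i$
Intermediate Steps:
$l = -22615$ ($l = -14310 - 8305 = -22615$)
$\sqrt{-4995 + l} = \sqrt{-4995 - 22615} = \sqrt{-27610} = i \sqrt{27610}$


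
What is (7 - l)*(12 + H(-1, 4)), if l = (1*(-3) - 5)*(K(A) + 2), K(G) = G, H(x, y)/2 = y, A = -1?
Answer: 300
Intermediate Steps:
H(x, y) = 2*y
l = -8 (l = (1*(-3) - 5)*(-1 + 2) = (-3 - 5)*1 = -8*1 = -8)
(7 - l)*(12 + H(-1, 4)) = (7 - 1*(-8))*(12 + 2*4) = (7 + 8)*(12 + 8) = 15*20 = 300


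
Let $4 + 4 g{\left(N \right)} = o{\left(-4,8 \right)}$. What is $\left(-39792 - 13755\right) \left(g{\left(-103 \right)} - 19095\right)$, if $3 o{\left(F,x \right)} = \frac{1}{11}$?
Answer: $\frac{44991456679}{44} \approx 1.0225 \cdot 10^{9}$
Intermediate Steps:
$o{\left(F,x \right)} = \frac{1}{33}$ ($o{\left(F,x \right)} = \frac{1}{3 \cdot 11} = \frac{1}{3} \cdot \frac{1}{11} = \frac{1}{33}$)
$g{\left(N \right)} = - \frac{131}{132}$ ($g{\left(N \right)} = -1 + \frac{1}{4} \cdot \frac{1}{33} = -1 + \frac{1}{132} = - \frac{131}{132}$)
$\left(-39792 - 13755\right) \left(g{\left(-103 \right)} - 19095\right) = \left(-39792 - 13755\right) \left(- \frac{131}{132} - 19095\right) = \left(-53547\right) \left(- \frac{2520671}{132}\right) = \frac{44991456679}{44}$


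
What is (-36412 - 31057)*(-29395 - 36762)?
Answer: 4463546633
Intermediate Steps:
(-36412 - 31057)*(-29395 - 36762) = -67469*(-66157) = 4463546633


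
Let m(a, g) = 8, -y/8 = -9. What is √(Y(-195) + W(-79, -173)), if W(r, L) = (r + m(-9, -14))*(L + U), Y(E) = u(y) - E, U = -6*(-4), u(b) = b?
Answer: √10846 ≈ 104.14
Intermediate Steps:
y = 72 (y = -8*(-9) = 72)
U = 24
Y(E) = 72 - E
W(r, L) = (8 + r)*(24 + L) (W(r, L) = (r + 8)*(L + 24) = (8 + r)*(24 + L))
√(Y(-195) + W(-79, -173)) = √((72 - 1*(-195)) + (192 + 8*(-173) + 24*(-79) - 173*(-79))) = √((72 + 195) + (192 - 1384 - 1896 + 13667)) = √(267 + 10579) = √10846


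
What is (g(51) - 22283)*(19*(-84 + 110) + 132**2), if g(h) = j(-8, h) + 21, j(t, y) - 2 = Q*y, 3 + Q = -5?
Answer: -406165224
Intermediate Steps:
Q = -8 (Q = -3 - 5 = -8)
j(t, y) = 2 - 8*y
g(h) = 23 - 8*h (g(h) = (2 - 8*h) + 21 = 23 - 8*h)
(g(51) - 22283)*(19*(-84 + 110) + 132**2) = ((23 - 8*51) - 22283)*(19*(-84 + 110) + 132**2) = ((23 - 408) - 22283)*(19*26 + 17424) = (-385 - 22283)*(494 + 17424) = -22668*17918 = -406165224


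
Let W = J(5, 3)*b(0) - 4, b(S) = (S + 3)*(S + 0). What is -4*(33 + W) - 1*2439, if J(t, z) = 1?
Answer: -2555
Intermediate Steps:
b(S) = S*(3 + S) (b(S) = (3 + S)*S = S*(3 + S))
W = -4 (W = 1*(0*(3 + 0)) - 4 = 1*(0*3) - 4 = 1*0 - 4 = 0 - 4 = -4)
-4*(33 + W) - 1*2439 = -4*(33 - 4) - 1*2439 = -4*29 - 2439 = -116 - 2439 = -2555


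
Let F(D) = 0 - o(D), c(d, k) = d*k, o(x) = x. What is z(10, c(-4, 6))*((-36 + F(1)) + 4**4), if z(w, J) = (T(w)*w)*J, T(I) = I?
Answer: -525600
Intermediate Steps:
F(D) = -D (F(D) = 0 - D = -D)
z(w, J) = J*w**2 (z(w, J) = (w*w)*J = w**2*J = J*w**2)
z(10, c(-4, 6))*((-36 + F(1)) + 4**4) = (-4*6*10**2)*((-36 - 1*1) + 4**4) = (-24*100)*((-36 - 1) + 256) = -2400*(-37 + 256) = -2400*219 = -525600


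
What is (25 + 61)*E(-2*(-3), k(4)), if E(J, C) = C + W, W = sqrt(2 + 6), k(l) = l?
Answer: 344 + 172*sqrt(2) ≈ 587.25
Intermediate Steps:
W = 2*sqrt(2) (W = sqrt(8) = 2*sqrt(2) ≈ 2.8284)
E(J, C) = C + 2*sqrt(2)
(25 + 61)*E(-2*(-3), k(4)) = (25 + 61)*(4 + 2*sqrt(2)) = 86*(4 + 2*sqrt(2)) = 344 + 172*sqrt(2)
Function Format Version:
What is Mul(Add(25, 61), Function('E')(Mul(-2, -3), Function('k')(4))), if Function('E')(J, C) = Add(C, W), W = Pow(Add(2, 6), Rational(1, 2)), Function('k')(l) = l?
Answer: Add(344, Mul(172, Pow(2, Rational(1, 2)))) ≈ 587.25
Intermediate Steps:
W = Mul(2, Pow(2, Rational(1, 2))) (W = Pow(8, Rational(1, 2)) = Mul(2, Pow(2, Rational(1, 2))) ≈ 2.8284)
Function('E')(J, C) = Add(C, Mul(2, Pow(2, Rational(1, 2))))
Mul(Add(25, 61), Function('E')(Mul(-2, -3), Function('k')(4))) = Mul(Add(25, 61), Add(4, Mul(2, Pow(2, Rational(1, 2))))) = Mul(86, Add(4, Mul(2, Pow(2, Rational(1, 2))))) = Add(344, Mul(172, Pow(2, Rational(1, 2))))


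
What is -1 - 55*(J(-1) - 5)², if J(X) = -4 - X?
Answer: -3521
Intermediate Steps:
-1 - 55*(J(-1) - 5)² = -1 - 55*((-4 - 1*(-1)) - 5)² = -1 - 55*((-4 + 1) - 5)² = -1 - 55*(-3 - 5)² = -1 - 55*(-8)² = -1 - 55*64 = -1 - 3520 = -3521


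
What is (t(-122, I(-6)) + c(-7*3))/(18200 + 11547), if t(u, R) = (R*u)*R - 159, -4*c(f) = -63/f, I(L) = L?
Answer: -18207/118988 ≈ -0.15302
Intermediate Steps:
c(f) = 63/(4*f) (c(f) = -(-63)/(4*f) = 63/(4*f))
t(u, R) = -159 + u*R**2 (t(u, R) = u*R**2 - 159 = -159 + u*R**2)
(t(-122, I(-6)) + c(-7*3))/(18200 + 11547) = ((-159 - 122*(-6)**2) + 63/(4*((-7*3))))/(18200 + 11547) = ((-159 - 122*36) + (63/4)/(-21))/29747 = ((-159 - 4392) + (63/4)*(-1/21))*(1/29747) = (-4551 - 3/4)*(1/29747) = -18207/4*1/29747 = -18207/118988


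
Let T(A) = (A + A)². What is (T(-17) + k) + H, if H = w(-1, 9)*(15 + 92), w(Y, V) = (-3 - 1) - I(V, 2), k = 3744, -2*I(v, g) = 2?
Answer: 4579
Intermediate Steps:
I(v, g) = -1 (I(v, g) = -½*2 = -1)
w(Y, V) = -3 (w(Y, V) = (-3 - 1) - 1*(-1) = -4 + 1 = -3)
T(A) = 4*A² (T(A) = (2*A)² = 4*A²)
H = -321 (H = -3*(15 + 92) = -3*107 = -321)
(T(-17) + k) + H = (4*(-17)² + 3744) - 321 = (4*289 + 3744) - 321 = (1156 + 3744) - 321 = 4900 - 321 = 4579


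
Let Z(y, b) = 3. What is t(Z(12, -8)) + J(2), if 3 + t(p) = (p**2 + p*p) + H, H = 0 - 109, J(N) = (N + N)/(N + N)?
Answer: -93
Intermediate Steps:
J(N) = 1 (J(N) = (2*N)/((2*N)) = (2*N)*(1/(2*N)) = 1)
H = -109
t(p) = -112 + 2*p**2 (t(p) = -3 + ((p**2 + p*p) - 109) = -3 + ((p**2 + p**2) - 109) = -3 + (2*p**2 - 109) = -3 + (-109 + 2*p**2) = -112 + 2*p**2)
t(Z(12, -8)) + J(2) = (-112 + 2*3**2) + 1 = (-112 + 2*9) + 1 = (-112 + 18) + 1 = -94 + 1 = -93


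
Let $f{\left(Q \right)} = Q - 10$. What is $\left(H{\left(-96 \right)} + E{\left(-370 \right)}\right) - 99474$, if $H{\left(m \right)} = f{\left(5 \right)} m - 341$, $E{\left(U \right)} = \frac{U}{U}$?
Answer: $-99334$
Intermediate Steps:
$f{\left(Q \right)} = -10 + Q$
$E{\left(U \right)} = 1$
$H{\left(m \right)} = -341 - 5 m$ ($H{\left(m \right)} = \left(-10 + 5\right) m - 341 = - 5 m - 341 = -341 - 5 m$)
$\left(H{\left(-96 \right)} + E{\left(-370 \right)}\right) - 99474 = \left(\left(-341 - -480\right) + 1\right) - 99474 = \left(\left(-341 + 480\right) + 1\right) - 99474 = \left(139 + 1\right) - 99474 = 140 - 99474 = -99334$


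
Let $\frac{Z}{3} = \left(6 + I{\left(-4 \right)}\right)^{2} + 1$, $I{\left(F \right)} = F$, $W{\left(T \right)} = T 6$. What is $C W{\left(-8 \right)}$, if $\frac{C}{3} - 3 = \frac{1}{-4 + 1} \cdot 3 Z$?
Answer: $1728$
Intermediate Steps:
$W{\left(T \right)} = 6 T$
$Z = 15$ ($Z = 3 \left(\left(6 - 4\right)^{2} + 1\right) = 3 \left(2^{2} + 1\right) = 3 \left(4 + 1\right) = 3 \cdot 5 = 15$)
$C = -36$ ($C = 9 + 3 \frac{1}{-4 + 1} \cdot 3 \cdot 15 = 9 + 3 \frac{1}{-3} \cdot 3 \cdot 15 = 9 + 3 \left(- \frac{1}{3}\right) 3 \cdot 15 = 9 + 3 \left(\left(-1\right) 15\right) = 9 + 3 \left(-15\right) = 9 - 45 = -36$)
$C W{\left(-8 \right)} = - 36 \cdot 6 \left(-8\right) = \left(-36\right) \left(-48\right) = 1728$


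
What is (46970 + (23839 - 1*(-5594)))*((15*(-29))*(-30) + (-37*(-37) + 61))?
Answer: 1106315440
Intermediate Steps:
(46970 + (23839 - 1*(-5594)))*((15*(-29))*(-30) + (-37*(-37) + 61)) = (46970 + (23839 + 5594))*(-435*(-30) + (1369 + 61)) = (46970 + 29433)*(13050 + 1430) = 76403*14480 = 1106315440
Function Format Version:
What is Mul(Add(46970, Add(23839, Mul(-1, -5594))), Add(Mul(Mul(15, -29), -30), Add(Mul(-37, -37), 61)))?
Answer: 1106315440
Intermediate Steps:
Mul(Add(46970, Add(23839, Mul(-1, -5594))), Add(Mul(Mul(15, -29), -30), Add(Mul(-37, -37), 61))) = Mul(Add(46970, Add(23839, 5594)), Add(Mul(-435, -30), Add(1369, 61))) = Mul(Add(46970, 29433), Add(13050, 1430)) = Mul(76403, 14480) = 1106315440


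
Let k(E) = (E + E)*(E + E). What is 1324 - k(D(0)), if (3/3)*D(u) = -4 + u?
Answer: 1260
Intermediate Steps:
D(u) = -4 + u
k(E) = 4*E**2 (k(E) = (2*E)*(2*E) = 4*E**2)
1324 - k(D(0)) = 1324 - 4*(-4 + 0)**2 = 1324 - 4*(-4)**2 = 1324 - 4*16 = 1324 - 1*64 = 1324 - 64 = 1260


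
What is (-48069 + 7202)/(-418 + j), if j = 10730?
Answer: -40867/10312 ≈ -3.9631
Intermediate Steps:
(-48069 + 7202)/(-418 + j) = (-48069 + 7202)/(-418 + 10730) = -40867/10312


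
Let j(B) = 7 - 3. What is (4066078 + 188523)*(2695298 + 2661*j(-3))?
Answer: 11512703539142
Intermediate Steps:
j(B) = 4
(4066078 + 188523)*(2695298 + 2661*j(-3)) = (4066078 + 188523)*(2695298 + 2661*4) = 4254601*(2695298 + 10644) = 4254601*2705942 = 11512703539142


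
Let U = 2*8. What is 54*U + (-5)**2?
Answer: 889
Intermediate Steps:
U = 16
54*U + (-5)**2 = 54*16 + (-5)**2 = 864 + 25 = 889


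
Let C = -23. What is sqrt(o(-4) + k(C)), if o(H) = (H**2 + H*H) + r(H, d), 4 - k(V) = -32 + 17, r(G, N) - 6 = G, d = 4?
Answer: sqrt(53) ≈ 7.2801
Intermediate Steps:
r(G, N) = 6 + G
k(V) = 19 (k(V) = 4 - (-32 + 17) = 4 - 1*(-15) = 4 + 15 = 19)
o(H) = 6 + H + 2*H**2 (o(H) = (H**2 + H*H) + (6 + H) = (H**2 + H**2) + (6 + H) = 2*H**2 + (6 + H) = 6 + H + 2*H**2)
sqrt(o(-4) + k(C)) = sqrt((6 - 4 + 2*(-4)**2) + 19) = sqrt((6 - 4 + 2*16) + 19) = sqrt((6 - 4 + 32) + 19) = sqrt(34 + 19) = sqrt(53)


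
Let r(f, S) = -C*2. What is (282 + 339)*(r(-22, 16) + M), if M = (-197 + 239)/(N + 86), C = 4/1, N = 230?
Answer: -771903/158 ≈ -4885.5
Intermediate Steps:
C = 4 (C = 4*1 = 4)
r(f, S) = -8 (r(f, S) = -1*4*2 = -4*2 = -8)
M = 21/158 (M = (-197 + 239)/(230 + 86) = 42/316 = 42*(1/316) = 21/158 ≈ 0.13291)
(282 + 339)*(r(-22, 16) + M) = (282 + 339)*(-8 + 21/158) = 621*(-1243/158) = -771903/158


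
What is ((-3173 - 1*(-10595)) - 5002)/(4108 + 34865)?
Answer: 220/3543 ≈ 0.062094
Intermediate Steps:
((-3173 - 1*(-10595)) - 5002)/(4108 + 34865) = ((-3173 + 10595) - 5002)/38973 = (7422 - 5002)*(1/38973) = 2420*(1/38973) = 220/3543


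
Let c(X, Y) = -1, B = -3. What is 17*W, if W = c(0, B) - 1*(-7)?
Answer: 102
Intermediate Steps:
W = 6 (W = -1 - 1*(-7) = -1 + 7 = 6)
17*W = 17*6 = 102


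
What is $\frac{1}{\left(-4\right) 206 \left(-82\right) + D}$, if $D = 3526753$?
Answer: $\frac{1}{3594321} \approx 2.7822 \cdot 10^{-7}$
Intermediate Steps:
$\frac{1}{\left(-4\right) 206 \left(-82\right) + D} = \frac{1}{\left(-4\right) 206 \left(-82\right) + 3526753} = \frac{1}{\left(-824\right) \left(-82\right) + 3526753} = \frac{1}{67568 + 3526753} = \frac{1}{3594321}$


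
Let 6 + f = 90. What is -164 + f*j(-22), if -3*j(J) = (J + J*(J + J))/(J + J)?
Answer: 438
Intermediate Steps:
f = 84 (f = -6 + 90 = 84)
j(J) = -(J + 2*J²)/(6*J) (j(J) = -(J + J*(J + J))/(3*(J + J)) = -(J + J*(2*J))/(3*(2*J)) = -(J + 2*J²)*1/(2*J)/3 = -(J + 2*J²)/(6*J))
-164 + f*j(-22) = -164 + 84*(-⅙ - ⅓*(-22)) = -164 + 84*(-⅙ + 22/3) = -164 + 84*(43/6) = -164 + 602 = 438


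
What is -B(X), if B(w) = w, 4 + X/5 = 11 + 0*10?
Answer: -35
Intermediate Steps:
X = 35 (X = -20 + 5*(11 + 0*10) = -20 + 5*(11 + 0) = -20 + 5*11 = -20 + 55 = 35)
-B(X) = -1*35 = -35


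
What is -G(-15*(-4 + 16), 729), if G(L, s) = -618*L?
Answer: -111240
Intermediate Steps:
-G(-15*(-4 + 16), 729) = -(-618)*(-15*(-4 + 16)) = -(-618)*(-15*12) = -(-618)*(-180) = -1*111240 = -111240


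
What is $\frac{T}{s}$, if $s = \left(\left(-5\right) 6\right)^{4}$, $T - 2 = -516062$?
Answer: $- \frac{2867}{4500} \approx -0.63711$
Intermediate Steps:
$T = -516060$ ($T = 2 - 516062 = -516060$)
$s = 810000$ ($s = \left(-30\right)^{4} = 810000$)
$\frac{T}{s} = - \frac{516060}{810000} = \left(-516060\right) \frac{1}{810000} = - \frac{2867}{4500}$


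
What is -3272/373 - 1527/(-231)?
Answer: -62087/28721 ≈ -2.1617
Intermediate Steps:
-3272/373 - 1527/(-231) = -3272*1/373 - 1527*(-1/231) = -3272/373 + 509/77 = -62087/28721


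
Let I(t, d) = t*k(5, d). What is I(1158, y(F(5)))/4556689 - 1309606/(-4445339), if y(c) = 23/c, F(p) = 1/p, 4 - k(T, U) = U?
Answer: 5396072270152/20256027322571 ≈ 0.26639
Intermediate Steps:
k(T, U) = 4 - U
I(t, d) = t*(4 - d)
I(1158, y(F(5)))/4556689 - 1309606/(-4445339) = (1158*(4 - 23/(1/5)))/4556689 - 1309606/(-4445339) = (1158*(4 - 23/⅕))*(1/4556689) - 1309606*(-1/4445339) = (1158*(4 - 23*5))*(1/4556689) + 1309606/4445339 = (1158*(4 - 1*115))*(1/4556689) + 1309606/4445339 = (1158*(4 - 115))*(1/4556689) + 1309606/4445339 = (1158*(-111))*(1/4556689) + 1309606/4445339 = -128538*1/4556689 + 1309606/4445339 = -128538/4556689 + 1309606/4445339 = 5396072270152/20256027322571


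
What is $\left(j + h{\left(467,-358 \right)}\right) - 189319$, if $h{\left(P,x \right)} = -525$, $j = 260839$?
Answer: $70995$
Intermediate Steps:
$\left(j + h{\left(467,-358 \right)}\right) - 189319 = \left(260839 - 525\right) - 189319 = 260314 - 189319 = 70995$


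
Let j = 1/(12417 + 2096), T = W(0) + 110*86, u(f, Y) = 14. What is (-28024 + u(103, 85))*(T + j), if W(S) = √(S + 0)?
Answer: -3845576397810/14513 ≈ -2.6497e+8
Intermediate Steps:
W(S) = √S
T = 9460 (T = √0 + 110*86 = 0 + 9460 = 9460)
j = 1/14513 ≈ 6.8904e-5
(-28024 + u(103, 85))*(T + j) = (-28024 + 14)*(9460 + 1/14513) = -28010*137292981/14513 = -3845576397810/14513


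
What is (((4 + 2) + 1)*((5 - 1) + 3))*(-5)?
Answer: -245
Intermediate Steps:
(((4 + 2) + 1)*((5 - 1) + 3))*(-5) = ((6 + 1)*(4 + 3))*(-5) = (7*7)*(-5) = 49*(-5) = -245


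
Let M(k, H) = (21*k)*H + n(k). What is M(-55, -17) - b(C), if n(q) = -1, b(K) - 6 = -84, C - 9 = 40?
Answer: 19712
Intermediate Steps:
C = 49 (C = 9 + 40 = 49)
b(K) = -78 (b(K) = 6 - 84 = -78)
M(k, H) = -1 + 21*H*k (M(k, H) = (21*k)*H - 1 = 21*H*k - 1 = -1 + 21*H*k)
M(-55, -17) - b(C) = (-1 + 21*(-17)*(-55)) - 1*(-78) = (-1 + 19635) + 78 = 19634 + 78 = 19712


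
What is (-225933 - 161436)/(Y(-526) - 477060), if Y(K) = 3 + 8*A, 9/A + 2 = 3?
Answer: 129123/158995 ≈ 0.81212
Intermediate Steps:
A = 9 (A = 9/(-2 + 3) = 9/1 = 9*1 = 9)
Y(K) = 75 (Y(K) = 3 + 8*9 = 3 + 72 = 75)
(-225933 - 161436)/(Y(-526) - 477060) = (-225933 - 161436)/(75 - 477060) = -387369/(-476985) = -387369*(-1/476985) = 129123/158995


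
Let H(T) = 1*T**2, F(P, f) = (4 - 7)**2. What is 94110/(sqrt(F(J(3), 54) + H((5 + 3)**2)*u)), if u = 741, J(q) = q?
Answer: 6274*sqrt(3035145)/202343 ≈ 54.019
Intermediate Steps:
F(P, f) = 9 (F(P, f) = (-3)**2 = 9)
H(T) = T**2
94110/(sqrt(F(J(3), 54) + H((5 + 3)**2)*u)) = 94110/(sqrt(9 + ((5 + 3)**2)**2*741)) = 94110/(sqrt(9 + (8**2)**2*741)) = 94110/(sqrt(9 + 64**2*741)) = 94110/(sqrt(9 + 4096*741)) = 94110/(sqrt(9 + 3035136)) = 94110/(sqrt(3035145)) = 94110*(sqrt(3035145)/3035145) = 6274*sqrt(3035145)/202343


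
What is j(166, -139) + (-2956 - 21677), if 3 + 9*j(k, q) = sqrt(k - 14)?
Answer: -73900/3 + 2*sqrt(38)/9 ≈ -24632.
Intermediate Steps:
j(k, q) = -1/3 + sqrt(-14 + k)/9 (j(k, q) = -1/3 + sqrt(k - 14)/9 = -1/3 + sqrt(-14 + k)/9)
j(166, -139) + (-2956 - 21677) = (-1/3 + sqrt(-14 + 166)/9) + (-2956 - 21677) = (-1/3 + sqrt(152)/9) - 24633 = (-1/3 + (2*sqrt(38))/9) - 24633 = (-1/3 + 2*sqrt(38)/9) - 24633 = -73900/3 + 2*sqrt(38)/9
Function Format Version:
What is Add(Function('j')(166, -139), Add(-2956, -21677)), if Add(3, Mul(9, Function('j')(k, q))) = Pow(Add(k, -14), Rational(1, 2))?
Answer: Add(Rational(-73900, 3), Mul(Rational(2, 9), Pow(38, Rational(1, 2)))) ≈ -24632.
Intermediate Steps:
Function('j')(k, q) = Add(Rational(-1, 3), Mul(Rational(1, 9), Pow(Add(-14, k), Rational(1, 2)))) (Function('j')(k, q) = Add(Rational(-1, 3), Mul(Rational(1, 9), Pow(Add(k, -14), Rational(1, 2)))) = Add(Rational(-1, 3), Mul(Rational(1, 9), Pow(Add(-14, k), Rational(1, 2)))))
Add(Function('j')(166, -139), Add(-2956, -21677)) = Add(Add(Rational(-1, 3), Mul(Rational(1, 9), Pow(Add(-14, 166), Rational(1, 2)))), Add(-2956, -21677)) = Add(Add(Rational(-1, 3), Mul(Rational(1, 9), Pow(152, Rational(1, 2)))), -24633) = Add(Add(Rational(-1, 3), Mul(Rational(1, 9), Mul(2, Pow(38, Rational(1, 2))))), -24633) = Add(Add(Rational(-1, 3), Mul(Rational(2, 9), Pow(38, Rational(1, 2)))), -24633) = Add(Rational(-73900, 3), Mul(Rational(2, 9), Pow(38, Rational(1, 2))))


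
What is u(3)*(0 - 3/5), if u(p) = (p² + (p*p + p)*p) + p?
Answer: -144/5 ≈ -28.800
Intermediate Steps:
u(p) = p + p² + p*(p + p²) (u(p) = (p² + (p² + p)*p) + p = (p² + (p + p²)*p) + p = (p² + p*(p + p²)) + p = p + p² + p*(p + p²))
u(3)*(0 - 3/5) = (3*(1 + 3² + 2*3))*(0 - 3/5) = (3*(1 + 9 + 6))*(0 - 3*⅕) = (3*16)*(0 - ⅗) = 48*(-⅗) = -144/5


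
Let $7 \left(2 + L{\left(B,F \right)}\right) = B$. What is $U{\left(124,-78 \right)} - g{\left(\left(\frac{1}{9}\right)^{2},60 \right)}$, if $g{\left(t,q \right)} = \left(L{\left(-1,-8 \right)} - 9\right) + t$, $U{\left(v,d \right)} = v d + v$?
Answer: $- \frac{5407405}{567} \approx -9536.9$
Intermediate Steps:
$L{\left(B,F \right)} = -2 + \frac{B}{7}$
$U{\left(v,d \right)} = v + d v$ ($U{\left(v,d \right)} = d v + v = v + d v$)
$g{\left(t,q \right)} = - \frac{78}{7} + t$ ($g{\left(t,q \right)} = \left(\left(-2 + \frac{1}{7} \left(-1\right)\right) - 9\right) + t = \left(\left(-2 - \frac{1}{7}\right) - 9\right) + t = \left(- \frac{15}{7} - 9\right) + t = - \frac{78}{7} + t$)
$U{\left(124,-78 \right)} - g{\left(\left(\frac{1}{9}\right)^{2},60 \right)} = 124 \left(1 - 78\right) - \left(- \frac{78}{7} + \left(\frac{1}{9}\right)^{2}\right) = 124 \left(-77\right) - \left(- \frac{78}{7} + \left(\frac{1}{9}\right)^{2}\right) = -9548 - \left(- \frac{78}{7} + \frac{1}{81}\right) = -9548 - - \frac{6311}{567} = -9548 + \frac{6311}{567} = - \frac{5407405}{567}$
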